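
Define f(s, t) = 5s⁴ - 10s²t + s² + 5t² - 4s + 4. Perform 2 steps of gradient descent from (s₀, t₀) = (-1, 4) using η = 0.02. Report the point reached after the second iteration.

∇f = (20s³ - 20st + 2s - 4, -10s² + 10t)
Step 1: at (-1, 4), ∇f = (54, 30) → (-1, 4) − 0.02·(54, 30) = (-2.08, 3.4)
Step 2: at (-2.08, 3.4), ∇f = (-46.69824, -9.264) → (-2.08, 3.4) − 0.02·(-46.69824, -9.264) = (-1.1460352, 3.58528)

(-1.1460352, 3.58528)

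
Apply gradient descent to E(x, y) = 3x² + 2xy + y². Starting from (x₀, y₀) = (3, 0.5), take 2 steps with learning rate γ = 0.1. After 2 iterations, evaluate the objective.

∇E = (6x + 2y, 2x + 2y)
(x₁, y₁) = (3, 0.5) − 0.1·(19, 7) = (1.1, -0.2)
(x₂, y₂) = (1.1, -0.2) − 0.1·(6.2, 1.8) = (0.48, -0.38)
E(0.48, -0.38) = 0.4708

0.4708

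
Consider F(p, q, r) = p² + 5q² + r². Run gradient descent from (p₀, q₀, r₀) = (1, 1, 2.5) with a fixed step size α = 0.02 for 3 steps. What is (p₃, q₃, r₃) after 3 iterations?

(0.884736, 0.512, 2.21184)

∇F = (2p, 10q, 2r)
Step 1: at (1, 1, 2.5), ∇F = (2, 10, 5) → (1, 1, 2.5) − 0.02·(2, 10, 5) = (0.96, 0.8, 2.4)
Step 2: at (0.96, 0.8, 2.4), ∇F = (1.92, 8, 4.8) → (0.96, 0.8, 2.4) − 0.02·(1.92, 8, 4.8) = (0.9216, 0.64, 2.304)
Step 3: at (0.9216, 0.64, 2.304), ∇F = (1.8432, 6.4, 4.608) → (0.9216, 0.64, 2.304) − 0.02·(1.8432, 6.4, 4.608) = (0.884736, 0.512, 2.21184)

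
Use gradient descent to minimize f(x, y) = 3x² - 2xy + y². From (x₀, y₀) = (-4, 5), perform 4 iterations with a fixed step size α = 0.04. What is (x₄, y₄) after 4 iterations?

∇f = (6x - 2y, -2x + 2y)
Step 1: at (-4, 5), ∇f = (-34, 18) → (-4, 5) − 0.04·(-34, 18) = (-2.64, 4.28)
Step 2: at (-2.64, 4.28), ∇f = (-24.4, 13.84) → (-2.64, 4.28) − 0.04·(-24.4, 13.84) = (-1.664, 3.7264)
Step 3: at (-1.664, 3.7264), ∇f = (-17.4368, 10.7808) → (-1.664, 3.7264) − 0.04·(-17.4368, 10.7808) = (-0.966528, 3.295168)
Step 4: at (-0.966528, 3.295168), ∇f = (-12.389504, 8.523392) → (-0.966528, 3.295168) − 0.04·(-12.389504, 8.523392) = (-0.47094784, 2.95423232)

(-0.47094784, 2.95423232)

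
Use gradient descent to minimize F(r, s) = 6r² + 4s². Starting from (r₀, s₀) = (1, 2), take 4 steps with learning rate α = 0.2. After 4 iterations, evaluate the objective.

88.81608192

∇F = (12r, 8s)
(r₁, s₁) = (1, 2) − 0.2·(12, 16) = (-1.4, -1.2)
(r₂, s₂) = (-1.4, -1.2) − 0.2·(-16.8, -9.6) = (1.96, 0.72)
(r₃, s₃) = (1.96, 0.72) − 0.2·(23.52, 5.76) = (-2.744, -0.432)
(r₄, s₄) = (-2.744, -0.432) − 0.2·(-32.928, -3.456) = (3.8416, 0.2592)
F(3.8416, 0.2592) = 88.81608192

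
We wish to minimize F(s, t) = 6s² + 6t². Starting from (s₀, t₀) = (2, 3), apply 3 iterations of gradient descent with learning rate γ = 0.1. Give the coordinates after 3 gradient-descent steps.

(-0.016, -0.024)

∇F = (12s, 12t)
(s₁, t₁) = (2, 3) − 0.1·(24, 36) = (-0.4, -0.6)
(s₂, t₂) = (-0.4, -0.6) − 0.1·(-4.8, -7.2) = (0.08, 0.12)
(s₃, t₃) = (0.08, 0.12) − 0.1·(0.96, 1.44) = (-0.016, -0.024)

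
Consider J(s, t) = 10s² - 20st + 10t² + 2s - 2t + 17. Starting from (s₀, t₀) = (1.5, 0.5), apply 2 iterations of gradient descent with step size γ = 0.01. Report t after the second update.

∇J = (20s - 20t + 2, -20s + 20t - 2)
(s₁, t₁) = (1.5, 0.5) − 0.01·(22, -22) = (1.28, 0.72)
(s₂, t₂) = (1.28, 0.72) − 0.01·(13.2, -13.2) = (1.148, 0.852)
t = 0.852

0.852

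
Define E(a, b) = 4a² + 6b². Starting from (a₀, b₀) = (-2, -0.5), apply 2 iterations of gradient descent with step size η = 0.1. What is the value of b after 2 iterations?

∇E = (8a, 12b)
Step 1: at (-2, -0.5), ∇E = (-16, -6) → (-2, -0.5) − 0.1·(-16, -6) = (-0.4, 0.1)
Step 2: at (-0.4, 0.1), ∇E = (-3.2, 1.2) → (-0.4, 0.1) − 0.1·(-3.2, 1.2) = (-0.08, -0.02)
b = -0.02

-0.02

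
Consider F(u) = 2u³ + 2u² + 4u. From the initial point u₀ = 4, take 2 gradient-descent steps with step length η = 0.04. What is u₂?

F′(u) = 6u² + 4u + 4
u₁ = 4 − 0.04·116 = -0.64
u₂ = -0.64 − 0.04·3.8976 = -0.795904

-0.795904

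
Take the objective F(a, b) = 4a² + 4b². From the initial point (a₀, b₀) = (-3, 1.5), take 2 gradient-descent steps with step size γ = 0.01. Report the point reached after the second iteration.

∇F = (8a, 8b)
Step 1: at (-3, 1.5), ∇F = (-24, 12) → (-3, 1.5) − 0.01·(-24, 12) = (-2.76, 1.38)
Step 2: at (-2.76, 1.38), ∇F = (-22.08, 11.04) → (-2.76, 1.38) − 0.01·(-22.08, 11.04) = (-2.5392, 1.2696)

(-2.5392, 1.2696)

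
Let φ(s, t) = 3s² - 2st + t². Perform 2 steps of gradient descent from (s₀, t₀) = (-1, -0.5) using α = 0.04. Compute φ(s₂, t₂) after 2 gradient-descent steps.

∇φ = (6s - 2t, -2s + 2t)
Step 1: at (-1, -0.5), ∇φ = (-5, 1) → (-1, -0.5) − 0.04·(-5, 1) = (-0.8, -0.54)
Step 2: at (-0.8, -0.54), ∇φ = (-3.72, 0.52) → (-0.8, -0.54) − 0.04·(-3.72, 0.52) = (-0.6512, -0.5608)
φ(-0.6512, -0.5608) = 0.85629504

0.85629504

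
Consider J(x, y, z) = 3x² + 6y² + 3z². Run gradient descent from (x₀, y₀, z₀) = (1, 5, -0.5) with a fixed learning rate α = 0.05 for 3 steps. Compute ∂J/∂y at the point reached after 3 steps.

∇J = (6x, 12y, 6z)
Step 1: at (1, 5, -0.5), ∇J = (6, 60, -3) → (1, 5, -0.5) − 0.05·(6, 60, -3) = (0.7, 2, -0.35)
Step 2: at (0.7, 2, -0.35), ∇J = (4.2, 24, -2.1) → (0.7, 2, -0.35) − 0.05·(4.2, 24, -2.1) = (0.49, 0.8, -0.245)
Step 3: at (0.49, 0.8, -0.245), ∇J = (2.94, 9.6, -1.47) → (0.49, 0.8, -0.245) − 0.05·(2.94, 9.6, -1.47) = (0.343, 0.32, -0.1715)
∂J/∂y at (0.343, 0.32, -0.1715) = 3.84

3.84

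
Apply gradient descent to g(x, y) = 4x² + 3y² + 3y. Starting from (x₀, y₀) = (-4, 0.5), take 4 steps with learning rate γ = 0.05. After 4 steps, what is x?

-0.5184

∇g = (8x, 6y + 3)
(x₁, y₁) = (-4, 0.5) − 0.05·(-32, 6) = (-2.4, 0.2)
(x₂, y₂) = (-2.4, 0.2) − 0.05·(-19.2, 4.2) = (-1.44, -0.01)
(x₃, y₃) = (-1.44, -0.01) − 0.05·(-11.52, 2.94) = (-0.864, -0.157)
(x₄, y₄) = (-0.864, -0.157) − 0.05·(-6.912, 2.058) = (-0.5184, -0.2599)
x = -0.5184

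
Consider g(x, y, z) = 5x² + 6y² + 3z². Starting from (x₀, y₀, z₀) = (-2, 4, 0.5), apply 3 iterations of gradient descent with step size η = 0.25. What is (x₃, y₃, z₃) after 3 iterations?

(6.75, -32, -0.0625)

∇g = (10x, 12y, 6z)
Step 1: at (-2, 4, 0.5), ∇g = (-20, 48, 3) → (-2, 4, 0.5) − 0.25·(-20, 48, 3) = (3, -8, -0.25)
Step 2: at (3, -8, -0.25), ∇g = (30, -96, -1.5) → (3, -8, -0.25) − 0.25·(30, -96, -1.5) = (-4.5, 16, 0.125)
Step 3: at (-4.5, 16, 0.125), ∇g = (-45, 192, 0.75) → (-4.5, 16, 0.125) − 0.25·(-45, 192, 0.75) = (6.75, -32, -0.0625)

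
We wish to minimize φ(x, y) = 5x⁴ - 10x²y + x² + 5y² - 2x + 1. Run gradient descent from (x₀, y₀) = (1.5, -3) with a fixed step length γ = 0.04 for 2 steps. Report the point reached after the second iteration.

∇φ = (20x³ - 20xy + 2x - 2, -10x² + 10y)
(x₁, y₁) = (1.5, -3) − 0.04·(158.5, -52.5) = (-4.84, -0.9)
(x₂, y₂) = (-4.84, -0.9) − 0.04·(-2366.39808, -243.256) = (89.8159232, 8.83024)

(89.8159232, 8.83024)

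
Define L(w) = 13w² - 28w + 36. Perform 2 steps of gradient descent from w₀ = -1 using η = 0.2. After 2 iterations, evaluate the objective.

L′(w) = 26w - 28
Step 1: L′(-1) = -54; w₁ = -1 − 0.2·(-54) = 9.8
Step 2: L′(9.8) = 226.8; w₂ = 9.8 − 0.2·226.8 = -35.56
L(-35.56) = 17470.3568

17470.3568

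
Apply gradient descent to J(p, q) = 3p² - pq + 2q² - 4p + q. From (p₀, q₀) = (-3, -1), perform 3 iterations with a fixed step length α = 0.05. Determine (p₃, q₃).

∇J = (6p - q - 4, -p + 4q + 1)
Step 1: at (-3, -1), ∇J = (-21, 0) → (-3, -1) − 0.05·(-21, 0) = (-1.95, -1)
Step 2: at (-1.95, -1), ∇J = (-14.7, -1.05) → (-1.95, -1) − 0.05·(-14.7, -1.05) = (-1.215, -0.9475)
Step 3: at (-1.215, -0.9475), ∇J = (-10.3425, -1.575) → (-1.215, -0.9475) − 0.05·(-10.3425, -1.575) = (-0.697875, -0.86875)

(-0.697875, -0.86875)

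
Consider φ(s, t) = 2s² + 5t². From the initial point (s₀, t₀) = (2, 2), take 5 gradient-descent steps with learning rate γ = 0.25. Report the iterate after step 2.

(0, 4.5)

∇φ = (4s, 10t)
(s₁, t₁) = (2, 2) − 0.25·(8, 20) = (0, -3)
(s₂, t₂) = (0, -3) − 0.25·(0, -30) = (0, 4.5)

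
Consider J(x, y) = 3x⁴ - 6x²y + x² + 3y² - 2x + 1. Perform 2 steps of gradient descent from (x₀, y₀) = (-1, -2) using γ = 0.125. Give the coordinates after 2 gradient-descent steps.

(-91.25, 12.0625)

∇J = (12x³ - 12xy + 2x - 2, -6x² + 6y)
Step 1: at (-1, -2), ∇J = (-40, -18) → (-1, -2) − 0.125·(-40, -18) = (4, 0.25)
Step 2: at (4, 0.25), ∇J = (762, -94.5) → (4, 0.25) − 0.125·(762, -94.5) = (-91.25, 12.0625)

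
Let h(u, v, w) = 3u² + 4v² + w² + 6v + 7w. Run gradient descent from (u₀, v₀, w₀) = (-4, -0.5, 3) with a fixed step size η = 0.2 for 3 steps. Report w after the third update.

-2.096

∇h = (6u, 8v + 6, 2w + 7)
(u₁, v₁, w₁) = (-4, -0.5, 3) − 0.2·(-24, 2, 13) = (0.8, -0.9, 0.4)
(u₂, v₂, w₂) = (0.8, -0.9, 0.4) − 0.2·(4.8, -1.2, 7.8) = (-0.16, -0.66, -1.16)
(u₃, v₃, w₃) = (-0.16, -0.66, -1.16) − 0.2·(-0.96, 0.72, 4.68) = (0.032, -0.804, -2.096)
w = -2.096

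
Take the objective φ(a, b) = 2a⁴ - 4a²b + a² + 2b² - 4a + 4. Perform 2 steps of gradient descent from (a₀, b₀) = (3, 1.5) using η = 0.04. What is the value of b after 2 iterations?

∇φ = (8a³ - 8ab + 2a - 4, -4a² + 4b)
Step 1: at (3, 1.5), ∇φ = (182, -30) → (3, 1.5) − 0.04·(182, -30) = (-4.28, 2.7)
Step 2: at (-4.28, 2.7), ∇φ = (-547.334016, -62.4736) → (-4.28, 2.7) − 0.04·(-547.334016, -62.4736) = (17.61336064, 5.198944)
b = 5.198944

5.198944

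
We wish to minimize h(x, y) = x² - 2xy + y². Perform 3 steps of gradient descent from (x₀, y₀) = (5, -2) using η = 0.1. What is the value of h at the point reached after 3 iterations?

2.286144

∇h = (2x - 2y, -2x + 2y)
(x₁, y₁) = (5, -2) − 0.1·(14, -14) = (3.6, -0.6)
(x₂, y₂) = (3.6, -0.6) − 0.1·(8.4, -8.4) = (2.76, 0.24)
(x₃, y₃) = (2.76, 0.24) − 0.1·(5.04, -5.04) = (2.256, 0.744)
h(2.256, 0.744) = 2.286144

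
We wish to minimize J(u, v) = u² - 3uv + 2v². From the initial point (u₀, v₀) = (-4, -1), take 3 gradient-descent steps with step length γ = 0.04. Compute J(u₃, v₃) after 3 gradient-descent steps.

∇J = (2u - 3v, -3u + 4v)
(u₁, v₁) = (-4, -1) − 0.04·(-5, 8) = (-3.8, -1.32)
(u₂, v₂) = (-3.8, -1.32) − 0.04·(-3.64, 6.12) = (-3.6544, -1.5648)
(u₃, v₃) = (-3.6544, -1.5648) − 0.04·(-2.6144, 4.704) = (-3.549824, -1.75296)
J(-3.549824, -1.75296) = 0.078889517056

0.078889517056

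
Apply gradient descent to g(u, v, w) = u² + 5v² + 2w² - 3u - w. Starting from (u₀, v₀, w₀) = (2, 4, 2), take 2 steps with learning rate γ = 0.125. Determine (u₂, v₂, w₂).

∇g = (2u - 3, 10v, 4w - 1)
(u₁, v₁, w₁) = (2, 4, 2) − 0.125·(1, 40, 7) = (1.875, -1, 1.125)
(u₂, v₂, w₂) = (1.875, -1, 1.125) − 0.125·(0.75, -10, 3.5) = (1.78125, 0.25, 0.6875)

(1.78125, 0.25, 0.6875)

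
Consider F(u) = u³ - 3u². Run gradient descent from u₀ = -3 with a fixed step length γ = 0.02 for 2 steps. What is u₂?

-5.2806

F′(u) = 3u² - 6u
u₁ = -3 − 0.02·45 = -3.9
u₂ = -3.9 − 0.02·69.03 = -5.2806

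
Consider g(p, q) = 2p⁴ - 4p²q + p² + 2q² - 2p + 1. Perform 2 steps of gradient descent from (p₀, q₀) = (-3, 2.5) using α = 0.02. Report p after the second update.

0.44058368

∇g = (8p³ - 8pq + 2p - 2, -4p² + 4q)
(p₁, q₁) = (-3, 2.5) − 0.02·(-164, -26) = (0.28, 3.02)
(p₂, q₂) = (0.28, 3.02) − 0.02·(-8.029184, 11.7664) = (0.44058368, 2.784672)
p = 0.44058368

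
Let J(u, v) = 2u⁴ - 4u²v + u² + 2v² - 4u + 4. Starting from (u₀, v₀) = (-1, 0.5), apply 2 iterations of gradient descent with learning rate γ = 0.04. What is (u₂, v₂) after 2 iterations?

(-0.43424, 0.5448)

∇J = (8u³ - 8uv + 2u - 4, -4u² + 4v)
(u₁, v₁) = (-1, 0.5) − 0.04·(-10, -2) = (-0.6, 0.58)
(u₂, v₂) = (-0.6, 0.58) − 0.04·(-4.144, 0.88) = (-0.43424, 0.5448)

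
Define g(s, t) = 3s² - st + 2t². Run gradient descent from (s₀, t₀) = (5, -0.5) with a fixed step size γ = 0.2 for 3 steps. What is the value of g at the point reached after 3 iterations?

∇g = (6s - t, -s + 4t)
Step 1: at (5, -0.5), ∇g = (30.5, -7) → (5, -0.5) − 0.2·(30.5, -7) = (-1.1, 0.9)
Step 2: at (-1.1, 0.9), ∇g = (-7.5, 4.7) → (-1.1, 0.9) − 0.2·(-7.5, 4.7) = (0.4, -0.04)
Step 3: at (0.4, -0.04), ∇g = (2.44, -0.56) → (0.4, -0.04) − 0.2·(2.44, -0.56) = (-0.088, 0.072)
g(-0.088, 0.072) = 0.039936

0.039936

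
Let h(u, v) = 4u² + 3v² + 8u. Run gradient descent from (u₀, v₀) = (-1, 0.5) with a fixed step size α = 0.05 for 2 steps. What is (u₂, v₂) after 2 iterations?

(-1, 0.245)

∇h = (8u + 8, 6v)
Step 1: at (-1, 0.5), ∇h = (0, 3) → (-1, 0.5) − 0.05·(0, 3) = (-1, 0.35)
Step 2: at (-1, 0.35), ∇h = (0, 2.1) → (-1, 0.35) − 0.05·(0, 2.1) = (-1, 0.245)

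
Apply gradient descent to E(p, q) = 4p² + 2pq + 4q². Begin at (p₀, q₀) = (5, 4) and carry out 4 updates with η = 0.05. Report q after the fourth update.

0.1612

∇E = (8p + 2q, 2p + 8q)
Step 1: at (5, 4), ∇E = (48, 42) → (5, 4) − 0.05·(48, 42) = (2.6, 1.9)
Step 2: at (2.6, 1.9), ∇E = (24.6, 20.4) → (2.6, 1.9) − 0.05·(24.6, 20.4) = (1.37, 0.88)
Step 3: at (1.37, 0.88), ∇E = (12.72, 9.78) → (1.37, 0.88) − 0.05·(12.72, 9.78) = (0.734, 0.391)
Step 4: at (0.734, 0.391), ∇E = (6.654, 4.596) → (0.734, 0.391) − 0.05·(6.654, 4.596) = (0.4013, 0.1612)
q = 0.1612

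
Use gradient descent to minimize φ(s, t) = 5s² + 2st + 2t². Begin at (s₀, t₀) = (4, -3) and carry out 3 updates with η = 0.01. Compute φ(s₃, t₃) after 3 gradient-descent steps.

∇φ = (10s + 2t, 2s + 4t)
(s₁, t₁) = (4, -3) − 0.01·(34, -4) = (3.66, -2.96)
(s₂, t₂) = (3.66, -2.96) − 0.01·(30.68, -4.52) = (3.3532, -2.9148)
(s₃, t₃) = (3.3532, -2.9148) − 0.01·(27.7024, -4.9528) = (3.076176, -2.865272)
φ(3.076176, -2.865272) = 46.105699263104

46.105699263104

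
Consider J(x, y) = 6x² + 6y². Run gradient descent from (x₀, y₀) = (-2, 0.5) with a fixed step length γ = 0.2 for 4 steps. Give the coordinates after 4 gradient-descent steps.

(-7.6832, 1.9208)

∇J = (12x, 12y)
(x₁, y₁) = (-2, 0.5) − 0.2·(-24, 6) = (2.8, -0.7)
(x₂, y₂) = (2.8, -0.7) − 0.2·(33.6, -8.4) = (-3.92, 0.98)
(x₃, y₃) = (-3.92, 0.98) − 0.2·(-47.04, 11.76) = (5.488, -1.372)
(x₄, y₄) = (5.488, -1.372) − 0.2·(65.856, -16.464) = (-7.6832, 1.9208)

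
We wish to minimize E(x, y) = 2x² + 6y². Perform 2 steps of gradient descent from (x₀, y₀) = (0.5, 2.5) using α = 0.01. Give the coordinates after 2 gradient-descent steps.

(0.4608, 1.936)

∇E = (4x, 12y)
Step 1: at (0.5, 2.5), ∇E = (2, 30) → (0.5, 2.5) − 0.01·(2, 30) = (0.48, 2.2)
Step 2: at (0.48, 2.2), ∇E = (1.92, 26.4) → (0.48, 2.2) − 0.01·(1.92, 26.4) = (0.4608, 1.936)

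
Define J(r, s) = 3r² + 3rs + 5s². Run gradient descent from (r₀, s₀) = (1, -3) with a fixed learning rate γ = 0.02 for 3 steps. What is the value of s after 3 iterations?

∇J = (6r + 3s, 3r + 10s)
Step 1: at (1, -3), ∇J = (-3, -27) → (1, -3) − 0.02·(-3, -27) = (1.06, -2.46)
Step 2: at (1.06, -2.46), ∇J = (-1.02, -21.42) → (1.06, -2.46) − 0.02·(-1.02, -21.42) = (1.0804, -2.0316)
Step 3: at (1.0804, -2.0316), ∇J = (0.3876, -17.0748) → (1.0804, -2.0316) − 0.02·(0.3876, -17.0748) = (1.072648, -1.690104)
s = -1.690104

-1.690104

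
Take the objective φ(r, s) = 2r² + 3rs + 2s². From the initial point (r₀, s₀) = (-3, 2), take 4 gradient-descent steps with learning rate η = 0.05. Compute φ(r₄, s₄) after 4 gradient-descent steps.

4.2021405378125

∇φ = (4r + 3s, 3r + 4s)
(r₁, s₁) = (-3, 2) − 0.05·(-6, -1) = (-2.7, 2.05)
(r₂, s₂) = (-2.7, 2.05) − 0.05·(-4.65, 0.1) = (-2.4675, 2.045)
(r₃, s₃) = (-2.4675, 2.045) − 0.05·(-3.735, 0.7775) = (-2.28075, 2.006125)
(r₄, s₄) = (-2.28075, 2.006125) − 0.05·(-3.104625, 1.18225) = (-2.12551875, 1.9470125)
φ(-2.12551875, 1.9470125) = 4.2021405378125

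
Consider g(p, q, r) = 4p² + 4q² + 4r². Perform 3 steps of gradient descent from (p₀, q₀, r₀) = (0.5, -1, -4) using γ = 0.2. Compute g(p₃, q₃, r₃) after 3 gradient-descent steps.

∇g = (8p, 8q, 8r)
Step 1: at (0.5, -1, -4), ∇g = (4, -8, -32) → (0.5, -1, -4) − 0.2·(4, -8, -32) = (-0.3, 0.6, 2.4)
Step 2: at (-0.3, 0.6, 2.4), ∇g = (-2.4, 4.8, 19.2) → (-0.3, 0.6, 2.4) − 0.2·(-2.4, 4.8, 19.2) = (0.18, -0.36, -1.44)
Step 3: at (0.18, -0.36, -1.44), ∇g = (1.44, -2.88, -11.52) → (0.18, -0.36, -1.44) − 0.2·(1.44, -2.88, -11.52) = (-0.108, 0.216, 0.864)
g(-0.108, 0.216, 0.864) = 3.219264

3.219264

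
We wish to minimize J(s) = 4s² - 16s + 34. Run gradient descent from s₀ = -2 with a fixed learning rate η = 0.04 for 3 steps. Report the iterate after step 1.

-0.72

J′(s) = 8s - 16
s₁ = -2 − 0.04·(-32) = -0.72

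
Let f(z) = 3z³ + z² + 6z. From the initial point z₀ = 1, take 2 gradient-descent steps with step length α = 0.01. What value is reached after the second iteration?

0.691399

f′(z) = 9z² + 2z + 6
z₁ = 1 − 0.01·17 = 0.83
z₂ = 0.83 − 0.01·13.8601 = 0.691399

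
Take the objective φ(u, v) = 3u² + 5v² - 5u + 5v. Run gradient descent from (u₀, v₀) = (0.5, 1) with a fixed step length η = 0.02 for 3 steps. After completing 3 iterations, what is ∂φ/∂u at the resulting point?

∇φ = (6u - 5, 10v + 5)
Step 1: at (0.5, 1), ∇φ = (-2, 15) → (0.5, 1) − 0.02·(-2, 15) = (0.54, 0.7)
Step 2: at (0.54, 0.7), ∇φ = (-1.76, 12) → (0.54, 0.7) − 0.02·(-1.76, 12) = (0.5752, 0.46)
Step 3: at (0.5752, 0.46), ∇φ = (-1.5488, 9.6) → (0.5752, 0.46) − 0.02·(-1.5488, 9.6) = (0.606176, 0.268)
∂φ/∂u at (0.606176, 0.268) = -1.362944

-1.362944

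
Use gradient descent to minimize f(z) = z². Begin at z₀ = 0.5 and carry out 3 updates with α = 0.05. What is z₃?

f′(z) = 2z
Step 1: f′(0.5) = 1; z₁ = 0.5 − 0.05·1 = 0.45
Step 2: f′(0.45) = 0.9; z₂ = 0.45 − 0.05·0.9 = 0.405
Step 3: f′(0.405) = 0.81; z₃ = 0.405 − 0.05·0.81 = 0.3645

0.3645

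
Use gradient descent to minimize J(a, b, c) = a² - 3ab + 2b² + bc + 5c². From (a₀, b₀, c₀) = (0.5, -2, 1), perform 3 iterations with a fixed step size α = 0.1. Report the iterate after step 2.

(-0.505, -0.77, 0.115)

∇J = (2a - 3b, -3a + 4b + c, b + 10c)
(a₁, b₁, c₁) = (0.5, -2, 1) − 0.1·(7, -8.5, 8) = (-0.2, -1.15, 0.2)
(a₂, b₂, c₂) = (-0.2, -1.15, 0.2) − 0.1·(3.05, -3.8, 0.85) = (-0.505, -0.77, 0.115)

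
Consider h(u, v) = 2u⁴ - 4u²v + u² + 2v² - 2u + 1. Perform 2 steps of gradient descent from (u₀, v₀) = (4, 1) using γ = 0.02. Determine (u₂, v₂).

∇h = (8u³ - 8uv + 2u - 2, -4u² + 4v)
(u₁, v₁) = (4, 1) − 0.02·(486, -60) = (-5.72, 2.2)
(u₂, v₂) = (-5.72, 2.2) − 0.02·(-1409.961984, -122.0736) = (22.47923968, 4.641472)

(22.47923968, 4.641472)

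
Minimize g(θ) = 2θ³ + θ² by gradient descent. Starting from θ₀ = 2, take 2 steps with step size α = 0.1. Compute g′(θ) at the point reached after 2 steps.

g′(θ) = 6θ² + 2θ
Step 1: g′(2) = 28; θ₁ = 2 − 0.1·28 = -0.8
Step 2: g′(-0.8) = 2.24; θ₂ = -0.8 − 0.1·2.24 = -1.024
g′(θ) at (-1.024) = 4.243456

4.243456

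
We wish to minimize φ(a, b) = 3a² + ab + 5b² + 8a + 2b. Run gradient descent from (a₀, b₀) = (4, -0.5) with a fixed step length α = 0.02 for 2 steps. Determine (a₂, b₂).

(2.816, -0.5234)

∇φ = (6a + b + 8, a + 10b + 2)
(a₁, b₁) = (4, -0.5) − 0.02·(31.5, 1) = (3.37, -0.52)
(a₂, b₂) = (3.37, -0.52) − 0.02·(27.7, 0.17) = (2.816, -0.5234)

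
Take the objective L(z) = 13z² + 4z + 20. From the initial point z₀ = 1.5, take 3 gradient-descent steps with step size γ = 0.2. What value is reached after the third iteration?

-122.684

L′(z) = 26z + 4
Step 1: L′(1.5) = 43; z₁ = 1.5 − 0.2·43 = -7.1
Step 2: L′(-7.1) = -180.6; z₂ = -7.1 − 0.2·(-180.6) = 29.02
Step 3: L′(29.02) = 758.52; z₃ = 29.02 − 0.2·758.52 = -122.684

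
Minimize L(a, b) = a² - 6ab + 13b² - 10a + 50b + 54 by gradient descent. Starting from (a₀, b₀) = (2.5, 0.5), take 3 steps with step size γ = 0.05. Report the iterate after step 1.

(2.9, -1.9)

∇L = (2a - 6b - 10, -6a + 26b + 50)
Step 1: at (2.5, 0.5), ∇L = (-8, 48) → (2.5, 0.5) − 0.05·(-8, 48) = (2.9, -1.9)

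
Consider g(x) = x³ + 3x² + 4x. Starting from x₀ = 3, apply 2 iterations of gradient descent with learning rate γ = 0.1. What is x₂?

g′(x) = 3x² + 6x + 4
Step 1: g′(3) = 49; x₁ = 3 − 0.1·49 = -1.9
Step 2: g′(-1.9) = 3.43; x₂ = -1.9 − 0.1·3.43 = -2.243

-2.243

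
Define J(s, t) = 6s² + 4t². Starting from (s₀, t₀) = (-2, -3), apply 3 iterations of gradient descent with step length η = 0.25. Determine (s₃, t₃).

∇J = (12s, 8t)
(s₁, t₁) = (-2, -3) − 0.25·(-24, -24) = (4, 3)
(s₂, t₂) = (4, 3) − 0.25·(48, 24) = (-8, -3)
(s₃, t₃) = (-8, -3) − 0.25·(-96, -24) = (16, 3)

(16, 3)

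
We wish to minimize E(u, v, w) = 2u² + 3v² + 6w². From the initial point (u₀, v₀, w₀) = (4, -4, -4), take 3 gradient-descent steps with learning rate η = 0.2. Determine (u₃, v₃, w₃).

(0.032, 0.032, 10.976)

∇E = (4u, 6v, 12w)
Step 1: at (4, -4, -4), ∇E = (16, -24, -48) → (4, -4, -4) − 0.2·(16, -24, -48) = (0.8, 0.8, 5.6)
Step 2: at (0.8, 0.8, 5.6), ∇E = (3.2, 4.8, 67.2) → (0.8, 0.8, 5.6) − 0.2·(3.2, 4.8, 67.2) = (0.16, -0.16, -7.84)
Step 3: at (0.16, -0.16, -7.84), ∇E = (0.64, -0.96, -94.08) → (0.16, -0.16, -7.84) − 0.2·(0.64, -0.96, -94.08) = (0.032, 0.032, 10.976)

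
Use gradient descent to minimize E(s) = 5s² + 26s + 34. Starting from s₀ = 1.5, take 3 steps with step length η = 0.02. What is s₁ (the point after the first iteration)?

E′(s) = 10s + 26
s₁ = 1.5 − 0.02·41 = 0.68

0.68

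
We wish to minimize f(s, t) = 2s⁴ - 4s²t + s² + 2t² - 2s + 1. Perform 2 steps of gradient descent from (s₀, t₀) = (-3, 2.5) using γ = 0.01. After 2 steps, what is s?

∇f = (8s³ - 8st + 2s - 2, -4s² + 4t)
Step 1: at (-3, 2.5), ∇f = (-164, -26) → (-3, 2.5) − 0.01·(-164, -26) = (-1.36, 2.76)
Step 2: at (-1.36, 2.76), ∇f = (5.185152, 3.6416) → (-1.36, 2.76) − 0.01·(5.185152, 3.6416) = (-1.41185152, 2.723584)
s = -1.41185152

-1.41185152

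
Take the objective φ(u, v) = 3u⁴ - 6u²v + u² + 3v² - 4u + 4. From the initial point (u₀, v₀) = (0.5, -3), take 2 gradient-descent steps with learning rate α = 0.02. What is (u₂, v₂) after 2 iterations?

∇φ = (12u³ - 12uv + 2u - 4, -6u² + 6v)
(u₁, v₁) = (0.5, -3) − 0.02·(16.5, -19.5) = (0.17, -2.61)
(u₂, v₂) = (0.17, -2.61) − 0.02·(1.723356, -15.8334) = (0.13553288, -2.293332)

(0.13553288, -2.293332)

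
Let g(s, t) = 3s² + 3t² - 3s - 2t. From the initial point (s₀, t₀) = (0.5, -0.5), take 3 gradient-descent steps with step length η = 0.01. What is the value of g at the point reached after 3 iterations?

0.3538953772

∇g = (6s - 3, 6t - 2)
(s₁, t₁) = (0.5, -0.5) − 0.01·(0, -5) = (0.5, -0.45)
(s₂, t₂) = (0.5, -0.45) − 0.01·(0, -4.7) = (0.5, -0.403)
(s₃, t₃) = (0.5, -0.403) − 0.01·(0, -4.418) = (0.5, -0.35882)
g(0.5, -0.35882) = 0.3538953772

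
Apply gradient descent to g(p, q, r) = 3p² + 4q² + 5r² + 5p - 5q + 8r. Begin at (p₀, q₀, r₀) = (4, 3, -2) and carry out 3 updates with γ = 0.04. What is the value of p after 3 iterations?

∇g = (6p + 5, 8q - 5, 10r + 8)
Step 1: at (4, 3, -2), ∇g = (29, 19, -12) → (4, 3, -2) − 0.04·(29, 19, -12) = (2.84, 2.24, -1.52)
Step 2: at (2.84, 2.24, -1.52), ∇g = (22.04, 12.92, -7.2) → (2.84, 2.24, -1.52) − 0.04·(22.04, 12.92, -7.2) = (1.9584, 1.7232, -1.232)
Step 3: at (1.9584, 1.7232, -1.232), ∇g = (16.7504, 8.7856, -4.32) → (1.9584, 1.7232, -1.232) − 0.04·(16.7504, 8.7856, -4.32) = (1.288384, 1.371776, -1.0592)
p = 1.288384

1.288384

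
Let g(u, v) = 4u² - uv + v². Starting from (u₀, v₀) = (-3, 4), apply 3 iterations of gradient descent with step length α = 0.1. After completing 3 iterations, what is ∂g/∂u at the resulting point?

∇g = (8u - v, -u + 2v)
Step 1: at (-3, 4), ∇g = (-28, 11) → (-3, 4) − 0.1·(-28, 11) = (-0.2, 2.9)
Step 2: at (-0.2, 2.9), ∇g = (-4.5, 6) → (-0.2, 2.9) − 0.1·(-4.5, 6) = (0.25, 2.3)
Step 3: at (0.25, 2.3), ∇g = (-0.3, 4.35) → (0.25, 2.3) − 0.1·(-0.3, 4.35) = (0.28, 1.865)
∂g/∂u at (0.28, 1.865) = 0.375

0.375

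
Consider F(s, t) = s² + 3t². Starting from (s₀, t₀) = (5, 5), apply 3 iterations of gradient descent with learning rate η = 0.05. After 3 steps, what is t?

∇F = (2s, 6t)
Step 1: at (5, 5), ∇F = (10, 30) → (5, 5) − 0.05·(10, 30) = (4.5, 3.5)
Step 2: at (4.5, 3.5), ∇F = (9, 21) → (4.5, 3.5) − 0.05·(9, 21) = (4.05, 2.45)
Step 3: at (4.05, 2.45), ∇F = (8.1, 14.7) → (4.05, 2.45) − 0.05·(8.1, 14.7) = (3.645, 1.715)
t = 1.715

1.715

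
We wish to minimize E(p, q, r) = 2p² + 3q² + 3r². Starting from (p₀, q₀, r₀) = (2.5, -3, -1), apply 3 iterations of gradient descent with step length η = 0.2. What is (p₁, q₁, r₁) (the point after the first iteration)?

∇E = (4p, 6q, 6r)
Step 1: at (2.5, -3, -1), ∇E = (10, -18, -6) → (2.5, -3, -1) − 0.2·(10, -18, -6) = (0.5, 0.6, 0.2)

(0.5, 0.6, 0.2)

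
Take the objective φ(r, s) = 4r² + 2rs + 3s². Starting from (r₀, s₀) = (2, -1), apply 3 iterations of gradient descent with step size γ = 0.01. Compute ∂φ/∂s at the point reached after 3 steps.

-2.390064

∇φ = (8r + 2s, 2r + 6s)
Step 1: at (2, -1), ∇φ = (14, -2) → (2, -1) − 0.01·(14, -2) = (1.86, -0.98)
Step 2: at (1.86, -0.98), ∇φ = (12.92, -2.16) → (1.86, -0.98) − 0.01·(12.92, -2.16) = (1.7308, -0.9584)
Step 3: at (1.7308, -0.9584), ∇φ = (11.9296, -2.2888) → (1.7308, -0.9584) − 0.01·(11.9296, -2.2888) = (1.611504, -0.935512)
∂φ/∂s at (1.611504, -0.935512) = -2.390064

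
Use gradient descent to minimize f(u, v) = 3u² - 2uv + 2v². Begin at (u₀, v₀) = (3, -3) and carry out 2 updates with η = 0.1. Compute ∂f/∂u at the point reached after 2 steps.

∇f = (6u - 2v, -2u + 4v)
(u₁, v₁) = (3, -3) − 0.1·(24, -18) = (0.6, -1.2)
(u₂, v₂) = (0.6, -1.2) − 0.1·(6, -6) = (0, -0.6)
∂f/∂u at (0, -0.6) = 1.2

1.2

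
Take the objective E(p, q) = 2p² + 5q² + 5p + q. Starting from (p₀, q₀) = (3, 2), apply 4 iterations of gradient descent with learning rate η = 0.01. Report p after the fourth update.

∇E = (4p + 5, 10q + 1)
Step 1: at (3, 2), ∇E = (17, 21) → (3, 2) − 0.01·(17, 21) = (2.83, 1.79)
Step 2: at (2.83, 1.79), ∇E = (16.32, 18.9) → (2.83, 1.79) − 0.01·(16.32, 18.9) = (2.6668, 1.601)
Step 3: at (2.6668, 1.601), ∇E = (15.6672, 17.01) → (2.6668, 1.601) − 0.01·(15.6672, 17.01) = (2.510128, 1.4309)
Step 4: at (2.510128, 1.4309), ∇E = (15.040512, 15.309) → (2.510128, 1.4309) − 0.01·(15.040512, 15.309) = (2.35972288, 1.27781)
p = 2.35972288

2.35972288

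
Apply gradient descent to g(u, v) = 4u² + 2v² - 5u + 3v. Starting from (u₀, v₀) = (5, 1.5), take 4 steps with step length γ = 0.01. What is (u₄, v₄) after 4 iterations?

∇g = (8u - 5, 4v + 3)
(u₁, v₁) = (5, 1.5) − 0.01·(35, 9) = (4.65, 1.41)
(u₂, v₂) = (4.65, 1.41) − 0.01·(32.2, 8.64) = (4.328, 1.3236)
(u₃, v₃) = (4.328, 1.3236) − 0.01·(29.624, 8.2944) = (4.03176, 1.240656)
(u₄, v₄) = (4.03176, 1.240656) − 0.01·(27.25408, 7.962624) = (3.7592192, 1.16102976)

(3.7592192, 1.16102976)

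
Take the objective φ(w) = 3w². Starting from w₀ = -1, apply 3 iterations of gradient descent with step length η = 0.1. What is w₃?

φ′(w) = 6w
w₁ = -1 − 0.1·(-6) = -0.4
w₂ = -0.4 − 0.1·(-2.4) = -0.16
w₃ = -0.16 − 0.1·(-0.96) = -0.064

-0.064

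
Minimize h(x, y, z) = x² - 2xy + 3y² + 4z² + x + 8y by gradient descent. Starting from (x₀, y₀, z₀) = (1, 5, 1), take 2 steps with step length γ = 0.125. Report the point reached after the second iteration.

(1.40625, -0.40625, 0)

∇h = (2x - 2y + 1, -2x + 6y + 8, 8z)
(x₁, y₁, z₁) = (1, 5, 1) − 0.125·(-7, 36, 8) = (1.875, 0.5, 0)
(x₂, y₂, z₂) = (1.875, 0.5, 0) − 0.125·(3.75, 7.25, 0) = (1.40625, -0.40625, 0)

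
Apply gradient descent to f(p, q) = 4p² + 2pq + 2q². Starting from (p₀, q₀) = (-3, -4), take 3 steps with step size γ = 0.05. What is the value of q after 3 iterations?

-1.689

∇f = (8p + 2q, 2p + 4q)
(p₁, q₁) = (-3, -4) − 0.05·(-32, -22) = (-1.4, -2.9)
(p₂, q₂) = (-1.4, -2.9) − 0.05·(-17, -14.4) = (-0.55, -2.18)
(p₃, q₃) = (-0.55, -2.18) − 0.05·(-8.76, -9.82) = (-0.112, -1.689)
q = -1.689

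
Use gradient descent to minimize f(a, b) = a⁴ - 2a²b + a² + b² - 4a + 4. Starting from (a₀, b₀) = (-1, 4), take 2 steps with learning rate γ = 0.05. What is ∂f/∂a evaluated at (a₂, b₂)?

0.604045540896

∇f = (4a³ - 4ab + 2a - 4, -2a² + 2b)
Step 1: at (-1, 4), ∇f = (6, 6) → (-1, 4) − 0.05·(6, 6) = (-1.3, 3.7)
Step 2: at (-1.3, 3.7), ∇f = (3.852, 4.02) → (-1.3, 3.7) − 0.05·(3.852, 4.02) = (-1.4926, 3.499)
∂f/∂a at (-1.4926, 3.499) = 0.604045540896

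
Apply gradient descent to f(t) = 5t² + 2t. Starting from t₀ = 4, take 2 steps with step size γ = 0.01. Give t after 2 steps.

f′(t) = 10t + 2
Step 1: f′(4) = 42; t₁ = 4 − 0.01·42 = 3.58
Step 2: f′(3.58) = 37.8; t₂ = 3.58 − 0.01·37.8 = 3.202

3.202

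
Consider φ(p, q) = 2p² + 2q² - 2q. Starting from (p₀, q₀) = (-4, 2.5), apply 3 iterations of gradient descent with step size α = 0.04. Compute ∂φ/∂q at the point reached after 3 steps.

4.741632

∇φ = (4p, 4q - 2)
Step 1: at (-4, 2.5), ∇φ = (-16, 8) → (-4, 2.5) − 0.04·(-16, 8) = (-3.36, 2.18)
Step 2: at (-3.36, 2.18), ∇φ = (-13.44, 6.72) → (-3.36, 2.18) − 0.04·(-13.44, 6.72) = (-2.8224, 1.9112)
Step 3: at (-2.8224, 1.9112), ∇φ = (-11.2896, 5.6448) → (-2.8224, 1.9112) − 0.04·(-11.2896, 5.6448) = (-2.370816, 1.685408)
∂φ/∂q at (-2.370816, 1.685408) = 4.741632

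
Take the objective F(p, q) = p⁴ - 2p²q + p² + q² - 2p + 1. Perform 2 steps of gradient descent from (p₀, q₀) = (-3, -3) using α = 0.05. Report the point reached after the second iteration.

∇F = (4p³ - 4pq + 2p - 2, -2p² + 2q)
Step 1: at (-3, -3), ∇F = (-152, -24) → (-3, -3) − 0.05·(-152, -24) = (4.6, -1.8)
Step 2: at (4.6, -1.8), ∇F = (429.664, -45.92) → (4.6, -1.8) − 0.05·(429.664, -45.92) = (-16.8832, 0.496)

(-16.8832, 0.496)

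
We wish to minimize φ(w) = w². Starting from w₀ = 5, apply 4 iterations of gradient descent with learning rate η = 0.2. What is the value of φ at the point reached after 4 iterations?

0.419904

φ′(w) = 2w
Step 1: φ′(5) = 10; w₁ = 5 − 0.2·10 = 3
Step 2: φ′(3) = 6; w₂ = 3 − 0.2·6 = 1.8
Step 3: φ′(1.8) = 3.6; w₃ = 1.8 − 0.2·3.6 = 1.08
Step 4: φ′(1.08) = 2.16; w₄ = 1.08 − 0.2·2.16 = 0.648
φ(0.648) = 0.419904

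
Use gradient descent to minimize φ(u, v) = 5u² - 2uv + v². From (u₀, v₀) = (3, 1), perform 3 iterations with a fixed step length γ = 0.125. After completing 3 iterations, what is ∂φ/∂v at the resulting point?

1.5

∇φ = (10u - 2v, -2u + 2v)
Step 1: at (3, 1), ∇φ = (28, -4) → (3, 1) − 0.125·(28, -4) = (-0.5, 1.5)
Step 2: at (-0.5, 1.5), ∇φ = (-8, 4) → (-0.5, 1.5) − 0.125·(-8, 4) = (0.5, 1)
Step 3: at (0.5, 1), ∇φ = (3, 1) → (0.5, 1) − 0.125·(3, 1) = (0.125, 0.875)
∂φ/∂v at (0.125, 0.875) = 1.5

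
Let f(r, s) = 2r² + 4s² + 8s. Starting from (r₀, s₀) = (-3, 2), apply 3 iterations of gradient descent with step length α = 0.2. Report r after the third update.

∇f = (4r, 8s + 8)
Step 1: at (-3, 2), ∇f = (-12, 24) → (-3, 2) − 0.2·(-12, 24) = (-0.6, -2.8)
Step 2: at (-0.6, -2.8), ∇f = (-2.4, -14.4) → (-0.6, -2.8) − 0.2·(-2.4, -14.4) = (-0.12, 0.08)
Step 3: at (-0.12, 0.08), ∇f = (-0.48, 8.64) → (-0.12, 0.08) − 0.2·(-0.48, 8.64) = (-0.024, -1.648)
r = -0.024

-0.024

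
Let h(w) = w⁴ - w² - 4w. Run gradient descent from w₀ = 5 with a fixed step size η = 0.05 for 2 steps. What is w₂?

h′(w) = 4w³ - 2w - 4
w₁ = 5 − 0.05·486 = -19.3
w₂ = -19.3 − 0.05·(-28721.628) = 1416.7814

1416.7814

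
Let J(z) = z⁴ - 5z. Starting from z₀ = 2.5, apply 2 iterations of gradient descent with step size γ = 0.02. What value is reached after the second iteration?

J′(z) = 4z³ - 5
Step 1: J′(2.5) = 57.5; z₁ = 2.5 − 0.02·57.5 = 1.35
Step 2: J′(1.35) = 4.8415; z₂ = 1.35 − 0.02·4.8415 = 1.25317

1.25317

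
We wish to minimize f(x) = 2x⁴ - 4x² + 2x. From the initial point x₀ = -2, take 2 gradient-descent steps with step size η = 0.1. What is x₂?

-9.5808

f′(x) = 8x³ - 8x + 2
x₁ = -2 − 0.1·(-46) = 2.6
x₂ = 2.6 − 0.1·121.808 = -9.5808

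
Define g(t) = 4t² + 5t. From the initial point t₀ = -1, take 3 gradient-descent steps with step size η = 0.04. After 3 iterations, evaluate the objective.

-1.506887041024

g′(t) = 8t + 5
t₁ = -1 − 0.04·(-3) = -0.88
t₂ = -0.88 − 0.04·(-2.04) = -0.7984
t₃ = -0.7984 − 0.04·(-1.3872) = -0.742912
g(-0.742912) = -1.506887041024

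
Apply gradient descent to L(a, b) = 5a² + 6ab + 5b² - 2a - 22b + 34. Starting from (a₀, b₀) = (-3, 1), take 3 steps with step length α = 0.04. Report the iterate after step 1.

∇L = (10a + 6b - 2, 6a + 10b - 22)
(a₁, b₁) = (-3, 1) − 0.04·(-26, -30) = (-1.96, 2.2)

(-1.96, 2.2)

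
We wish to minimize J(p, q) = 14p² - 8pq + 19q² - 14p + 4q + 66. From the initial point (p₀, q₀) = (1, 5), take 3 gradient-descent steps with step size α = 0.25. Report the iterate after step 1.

(7.5, -41.5)

∇J = (28p - 8q - 14, -8p + 38q + 4)
(p₁, q₁) = (1, 5) − 0.25·(-26, 186) = (7.5, -41.5)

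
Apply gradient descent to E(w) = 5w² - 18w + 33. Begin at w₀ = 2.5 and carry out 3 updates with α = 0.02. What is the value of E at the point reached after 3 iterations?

17.4422528

E′(w) = 10w - 18
Step 1: E′(2.5) = 7; w₁ = 2.5 − 0.02·7 = 2.36
Step 2: E′(2.36) = 5.6; w₂ = 2.36 − 0.02·5.6 = 2.248
Step 3: E′(2.248) = 4.48; w₃ = 2.248 − 0.02·4.48 = 2.1584
E(2.1584) = 17.4422528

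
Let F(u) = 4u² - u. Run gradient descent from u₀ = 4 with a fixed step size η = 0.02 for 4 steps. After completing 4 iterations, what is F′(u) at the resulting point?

F′(u) = 8u - 1
Step 1: F′(4) = 31; u₁ = 4 − 0.02·31 = 3.38
Step 2: F′(3.38) = 26.04; u₂ = 3.38 − 0.02·26.04 = 2.8592
Step 3: F′(2.8592) = 21.8736; u₃ = 2.8592 − 0.02·21.8736 = 2.421728
Step 4: F′(2.421728) = 18.373824; u₄ = 2.421728 − 0.02·18.373824 = 2.05425152
F′(u) at (2.05425152) = 15.43401216

15.43401216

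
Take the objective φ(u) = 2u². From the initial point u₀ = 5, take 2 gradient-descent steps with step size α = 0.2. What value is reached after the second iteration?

φ′(u) = 4u
Step 1: φ′(5) = 20; u₁ = 5 − 0.2·20 = 1
Step 2: φ′(1) = 4; u₂ = 1 − 0.2·4 = 0.2

0.2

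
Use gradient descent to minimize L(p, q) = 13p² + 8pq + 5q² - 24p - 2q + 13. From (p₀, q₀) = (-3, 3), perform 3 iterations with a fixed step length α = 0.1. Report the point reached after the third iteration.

∇L = (26p + 8q - 24, 8p + 10q - 2)
(p₁, q₁) = (-3, 3) − 0.1·(-78, 4) = (4.8, 2.6)
(p₂, q₂) = (4.8, 2.6) − 0.1·(121.6, 62.4) = (-7.36, -3.64)
(p₃, q₃) = (-7.36, -3.64) − 0.1·(-244.48, -97.28) = (17.088, 6.088)

(17.088, 6.088)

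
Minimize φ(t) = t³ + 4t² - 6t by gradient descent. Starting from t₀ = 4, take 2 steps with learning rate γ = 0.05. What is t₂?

0.4665

φ′(t) = 3t² + 8t - 6
Step 1: φ′(4) = 74; t₁ = 4 − 0.05·74 = 0.3
Step 2: φ′(0.3) = -3.33; t₂ = 0.3 − 0.05·(-3.33) = 0.4665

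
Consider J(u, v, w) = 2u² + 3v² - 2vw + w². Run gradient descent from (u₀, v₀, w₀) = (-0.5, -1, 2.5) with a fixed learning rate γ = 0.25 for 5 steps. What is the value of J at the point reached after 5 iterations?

∇J = (4u, 6v - 2w, -2v + 2w)
Step 1: at (-0.5, -1, 2.5), ∇J = (-2, -11, 7) → (-0.5, -1, 2.5) − 0.25·(-2, -11, 7) = (0, 1.75, 0.75)
Step 2: at (0, 1.75, 0.75), ∇J = (0, 9, -2) → (0, 1.75, 0.75) − 0.25·(0, 9, -2) = (0, -0.5, 1.25)
Step 3: at (0, -0.5, 1.25), ∇J = (0, -5.5, 3.5) → (0, -0.5, 1.25) − 0.25·(0, -5.5, 3.5) = (0, 0.875, 0.375)
Step 4: at (0, 0.875, 0.375), ∇J = (0, 4.5, -1) → (0, 0.875, 0.375) − 0.25·(0, 4.5, -1) = (0, -0.25, 0.625)
Step 5: at (0, -0.25, 0.625), ∇J = (0, -2.75, 1.75) → (0, -0.25, 0.625) − 0.25·(0, -2.75, 1.75) = (0, 0.4375, 0.1875)
J(0, 0.4375, 0.1875) = 0.4453125

0.4453125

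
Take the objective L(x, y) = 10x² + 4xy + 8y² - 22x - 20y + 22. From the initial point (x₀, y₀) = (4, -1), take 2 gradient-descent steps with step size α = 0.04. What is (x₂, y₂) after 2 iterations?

∇L = (20x + 4y - 22, 4x + 16y - 20)
Step 1: at (4, -1), ∇L = (54, -20) → (4, -1) − 0.04·(54, -20) = (1.84, -0.2)
Step 2: at (1.84, -0.2), ∇L = (14, -15.84) → (1.84, -0.2) − 0.04·(14, -15.84) = (1.28, 0.4336)

(1.28, 0.4336)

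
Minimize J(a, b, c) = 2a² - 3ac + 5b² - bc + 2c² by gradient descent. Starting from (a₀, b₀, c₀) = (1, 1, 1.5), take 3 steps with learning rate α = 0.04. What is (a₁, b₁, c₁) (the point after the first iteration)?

∇J = (4a - 3c, 10b - c, -3a - b + 4c)
Step 1: at (1, 1, 1.5), ∇J = (-0.5, 8.5, 2) → (1, 1, 1.5) − 0.04·(-0.5, 8.5, 2) = (1.02, 0.66, 1.42)

(1.02, 0.66, 1.42)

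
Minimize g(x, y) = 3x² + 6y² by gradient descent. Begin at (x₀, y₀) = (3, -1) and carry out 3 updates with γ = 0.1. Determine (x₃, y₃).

(0.192, 0.008)

∇g = (6x, 12y)
(x₁, y₁) = (3, -1) − 0.1·(18, -12) = (1.2, 0.2)
(x₂, y₂) = (1.2, 0.2) − 0.1·(7.2, 2.4) = (0.48, -0.04)
(x₃, y₃) = (0.48, -0.04) − 0.1·(2.88, -0.48) = (0.192, 0.008)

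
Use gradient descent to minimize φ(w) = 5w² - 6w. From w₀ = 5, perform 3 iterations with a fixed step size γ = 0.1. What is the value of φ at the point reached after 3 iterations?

φ′(w) = 10w - 6
Step 1: φ′(5) = 44; w₁ = 5 − 0.1·44 = 0.6
Step 2: φ′(0.6) = 0; w₂ = 0.6 − 0.1·0 = 0.6
Step 3: φ′(0.6) = 0; w₃ = 0.6 − 0.1·0 = 0.6
φ(0.6) = -1.8

-1.8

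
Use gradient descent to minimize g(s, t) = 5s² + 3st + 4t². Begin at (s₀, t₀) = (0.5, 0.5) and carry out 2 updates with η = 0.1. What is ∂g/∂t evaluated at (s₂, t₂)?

∇g = (10s + 3t, 3s + 8t)
(s₁, t₁) = (0.5, 0.5) − 0.1·(6.5, 5.5) = (-0.15, -0.05)
(s₂, t₂) = (-0.15, -0.05) − 0.1·(-1.65, -0.85) = (0.015, 0.035)
∂g/∂t at (0.015, 0.035) = 0.325

0.325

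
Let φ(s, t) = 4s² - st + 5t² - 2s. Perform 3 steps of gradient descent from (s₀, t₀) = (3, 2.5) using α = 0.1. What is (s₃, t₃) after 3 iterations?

∇φ = (8s - t - 2, -s + 10t)
(s₁, t₁) = (3, 2.5) − 0.1·(19.5, 22) = (1.05, 0.3)
(s₂, t₂) = (1.05, 0.3) − 0.1·(6.1, 1.95) = (0.44, 0.105)
(s₃, t₃) = (0.44, 0.105) − 0.1·(1.415, 0.61) = (0.2985, 0.044)

(0.2985, 0.044)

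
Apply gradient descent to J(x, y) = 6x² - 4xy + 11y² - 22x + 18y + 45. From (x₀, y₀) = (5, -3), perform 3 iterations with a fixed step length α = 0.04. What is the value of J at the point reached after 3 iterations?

∇J = (12x - 4y - 22, -4x + 22y + 18)
Step 1: at (5, -3), ∇J = (50, -68) → (5, -3) − 0.04·(50, -68) = (3, -0.28)
Step 2: at (3, -0.28), ∇J = (15.12, -0.16) → (3, -0.28) − 0.04·(15.12, -0.16) = (2.3952, -0.2736)
Step 3: at (2.3952, -0.2736), ∇J = (7.8368, 2.4) → (2.3952, -0.2736) − 0.04·(7.8368, 2.4) = (2.081728, -0.3696)
J(2.081728, -0.3696) = 23.131005231104

23.131005231104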